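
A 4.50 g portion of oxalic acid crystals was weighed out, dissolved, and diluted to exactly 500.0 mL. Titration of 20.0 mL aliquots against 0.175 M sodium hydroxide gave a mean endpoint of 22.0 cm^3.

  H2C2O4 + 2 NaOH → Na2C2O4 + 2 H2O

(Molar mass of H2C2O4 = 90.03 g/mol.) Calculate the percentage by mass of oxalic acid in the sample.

96.3 %

n(NaOH) per titration = 0.0220 × 0.175 = 3.85 × 10^-3 mol
From the 1:2 ratio, n(H2C2O4) in each aliquot = 1/2 × 3.85 × 10^-3 = 1.92 × 10^-3 mol
n(H2C2O4) in the whole flask = 1.92 × 10^-3 × 500.0/20.0 = 0.0481 mol
mass of H2C2O4 = 0.0481 × 90.03 = 4.33 g
% H2C2O4 = 4.33 / 4.50 × 100 = 96.3 %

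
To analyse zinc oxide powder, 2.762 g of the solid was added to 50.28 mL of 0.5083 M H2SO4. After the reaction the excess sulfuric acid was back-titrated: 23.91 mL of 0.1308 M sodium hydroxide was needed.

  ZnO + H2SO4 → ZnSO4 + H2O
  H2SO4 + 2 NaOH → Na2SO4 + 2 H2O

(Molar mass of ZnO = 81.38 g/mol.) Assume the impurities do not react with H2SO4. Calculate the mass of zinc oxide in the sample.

n(H2SO4) added = 0.05028 × 0.5083 = 0.02556 mol
n(NaOH) used in back-titration = 0.02391 × 0.1308 = 3.127 × 10^-3 mol
From the 1:2 ratio, n(H2SO4) left over = 1/2 × 3.127 × 10^-3 = 1.564 × 10^-3 mol
n(H2SO4) consumed by analyte = 0.02556 − 1.564 × 10^-3 = 0.02399 mol
n(ZnO) = 0.02399 mol (1:1 ratio)
mass of ZnO = 0.02399 × 81.38 = 1.953 g

1.953 g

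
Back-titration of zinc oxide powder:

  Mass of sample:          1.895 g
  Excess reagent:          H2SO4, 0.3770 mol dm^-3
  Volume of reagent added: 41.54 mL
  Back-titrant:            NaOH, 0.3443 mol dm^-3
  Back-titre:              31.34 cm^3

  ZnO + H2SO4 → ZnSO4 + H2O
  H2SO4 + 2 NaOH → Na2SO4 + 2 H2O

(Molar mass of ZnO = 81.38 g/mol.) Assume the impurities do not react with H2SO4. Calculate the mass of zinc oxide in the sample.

0.8354 g

n(H2SO4) added = 0.04154 × 0.3770 = 0.01566 mol
n(NaOH) used in back-titration = 0.03134 × 0.3443 = 0.01079 mol
From the 1:2 ratio, n(H2SO4) left over = 1/2 × 0.01079 = 5.395 × 10^-3 mol
n(H2SO4) consumed by analyte = 0.01566 − 5.395 × 10^-3 = 0.01027 mol
n(ZnO) = 0.01027 mol (1:1 ratio)
mass of ZnO = 0.01027 × 81.38 = 0.8354 g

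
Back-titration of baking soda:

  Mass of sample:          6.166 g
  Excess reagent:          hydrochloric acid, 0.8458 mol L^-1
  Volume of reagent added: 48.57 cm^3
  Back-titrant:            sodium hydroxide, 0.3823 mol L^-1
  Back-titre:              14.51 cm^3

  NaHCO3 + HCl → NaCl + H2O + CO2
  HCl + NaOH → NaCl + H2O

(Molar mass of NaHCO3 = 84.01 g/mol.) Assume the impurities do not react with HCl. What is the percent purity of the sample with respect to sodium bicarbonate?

48.41 %

n(HCl) added = 0.04857 × 0.8458 = 0.04108 mol
n(NaOH) used in back-titration = 0.01451 × 0.3823 = 5.547 × 10^-3 mol
n(HCl) left over = 5.547 × 10^-3 mol (1:1 ratio)
n(HCl) consumed by analyte = 0.04108 − 5.547 × 10^-3 = 0.03553 mol
n(NaHCO3) = 0.03553 mol (1:1 ratio)
mass of NaHCO3 = 0.03553 × 84.01 = 2.985 g
% NaHCO3 = 2.985 / 6.166 × 100 = 48.41 %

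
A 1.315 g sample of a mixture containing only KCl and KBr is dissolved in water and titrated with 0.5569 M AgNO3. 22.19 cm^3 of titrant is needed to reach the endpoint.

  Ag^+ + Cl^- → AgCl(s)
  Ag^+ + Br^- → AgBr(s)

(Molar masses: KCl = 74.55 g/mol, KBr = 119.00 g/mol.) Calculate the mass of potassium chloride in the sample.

n(AgNO3) = 0.02219 × 0.5569 = 0.01236 mol
Let x = n(KCl), y = n(KBr).
Titrant: 1x + 1y = 0.01236;  mass: 74.55x + 119.00y = 1.315
Solving, x = 3.500 × 10^-3 mol, y = 8.858 × 10^-3 mol
mass of KCl = 3.500 × 10^-3 × 74.55 = 0.2609 g

0.2609 g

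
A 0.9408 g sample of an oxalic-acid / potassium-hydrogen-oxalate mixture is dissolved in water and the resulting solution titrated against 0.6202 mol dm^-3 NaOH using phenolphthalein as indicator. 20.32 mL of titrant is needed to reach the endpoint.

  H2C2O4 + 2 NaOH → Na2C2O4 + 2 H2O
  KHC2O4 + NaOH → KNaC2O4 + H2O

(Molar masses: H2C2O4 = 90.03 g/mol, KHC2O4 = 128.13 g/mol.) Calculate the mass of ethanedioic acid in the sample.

n(NaOH) = 0.02032 × 0.6202 = 0.01260 mol
Let x = n(H2C2O4), y = n(KHC2O4).
Titrant: 2x + 1y = 0.01260;  mass: 90.03x + 128.13y = 0.9408
Solving, x = 4.054 × 10^-3 mol, y = 4.494 × 10^-3 mol
mass of H2C2O4 = 4.054 × 10^-3 × 90.03 = 0.3650 g

0.3650 g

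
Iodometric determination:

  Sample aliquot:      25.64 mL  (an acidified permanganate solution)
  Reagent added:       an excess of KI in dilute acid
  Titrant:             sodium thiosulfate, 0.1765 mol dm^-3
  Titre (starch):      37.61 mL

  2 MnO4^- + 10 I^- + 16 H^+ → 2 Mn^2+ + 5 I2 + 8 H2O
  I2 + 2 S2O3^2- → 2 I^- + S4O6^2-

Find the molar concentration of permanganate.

n(S2O3^2-) = 0.03761 × 0.1765 = 6.638 × 10^-3 mol
n(I2) = n(S2O3^2-)/2 = 3.319 × 10^-3 mol
From the 2:5 ratio, n(MnO4^-) in the aliquot = 2/5 × 3.319 × 10^-3 = 1.328 × 10^-3 mol
[MnO4^-] = 1.328 × 10^-3 / 0.02564 = 0.05178 mol/L

0.05178 mol/L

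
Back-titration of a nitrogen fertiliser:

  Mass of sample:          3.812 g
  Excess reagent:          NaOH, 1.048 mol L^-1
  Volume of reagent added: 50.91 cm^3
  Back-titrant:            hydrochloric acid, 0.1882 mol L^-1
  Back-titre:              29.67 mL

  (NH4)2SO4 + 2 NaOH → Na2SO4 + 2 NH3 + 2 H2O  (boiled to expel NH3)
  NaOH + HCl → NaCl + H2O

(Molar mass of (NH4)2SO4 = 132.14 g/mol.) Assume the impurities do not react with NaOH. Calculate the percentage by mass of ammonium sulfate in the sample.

n(NaOH) added = 0.05091 × 1.048 = 0.05335 mol
n(HCl) used in back-titration = 0.02967 × 0.1882 = 5.584 × 10^-3 mol
n(NaOH) left over = 5.584 × 10^-3 mol (1:1 ratio)
n(NaOH) consumed by analyte = 0.05335 − 5.584 × 10^-3 = 0.04777 mol
From the 1:2 ratio, n((NH4)2SO4) = 1/2 × 0.04777 = 0.02388 mol
mass of (NH4)2SO4 = 0.02388 × 132.14 = 3.156 g
% (NH4)2SO4 = 3.156 / 3.812 × 100 = 82.80 %

82.80 %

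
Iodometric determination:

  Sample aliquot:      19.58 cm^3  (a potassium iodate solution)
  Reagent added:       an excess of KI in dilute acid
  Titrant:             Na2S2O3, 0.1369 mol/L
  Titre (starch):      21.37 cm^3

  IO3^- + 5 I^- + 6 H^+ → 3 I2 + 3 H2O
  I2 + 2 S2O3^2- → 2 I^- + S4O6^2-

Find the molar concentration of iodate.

0.02490 mol/L

n(S2O3^2-) = 0.02137 × 0.1369 = 2.926 × 10^-3 mol
n(I2) = n(S2O3^2-)/2 = 1.463 × 10^-3 mol
From the 1:3 ratio, n(IO3^-) in the aliquot = 1/3 × 1.463 × 10^-3 = 4.876 × 10^-4 mol
[IO3^-] = 4.876 × 10^-4 / 0.01958 = 0.02490 mol/L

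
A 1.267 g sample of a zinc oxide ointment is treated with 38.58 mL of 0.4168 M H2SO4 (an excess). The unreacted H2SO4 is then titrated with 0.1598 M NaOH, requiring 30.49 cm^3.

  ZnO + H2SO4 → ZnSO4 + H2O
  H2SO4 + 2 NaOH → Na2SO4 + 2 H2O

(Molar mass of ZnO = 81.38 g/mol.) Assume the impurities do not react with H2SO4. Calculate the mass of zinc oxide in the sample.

n(H2SO4) added = 0.03858 × 0.4168 = 0.01608 mol
n(NaOH) used in back-titration = 0.03049 × 0.1598 = 4.872 × 10^-3 mol
From the 1:2 ratio, n(H2SO4) left over = 1/2 × 4.872 × 10^-3 = 2.436 × 10^-3 mol
n(H2SO4) consumed by analyte = 0.01608 − 2.436 × 10^-3 = 0.01364 mol
n(ZnO) = 0.01364 mol (1:1 ratio)
mass of ZnO = 0.01364 × 81.38 = 1.110 g

1.110 g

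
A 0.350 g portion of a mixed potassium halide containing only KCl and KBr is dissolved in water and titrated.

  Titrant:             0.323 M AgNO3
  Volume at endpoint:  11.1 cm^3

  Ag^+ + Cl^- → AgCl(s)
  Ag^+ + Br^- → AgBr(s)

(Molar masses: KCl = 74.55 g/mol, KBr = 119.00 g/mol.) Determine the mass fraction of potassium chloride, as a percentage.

n(AgNO3) = 0.0111 × 0.323 = 3.59 × 10^-3 mol
Let x = n(KCl), y = n(KBr).
Titrant: 1x + 1y = 3.59 × 10^-3;  mass: 74.55x + 119.00y = 0.350
Solving, x = 1.72 × 10^-3 mol, y = 1.86 × 10^-3 mol
mass of KCl = 1.72 × 10^-3 × 74.55 = 0.129 g
% KCl = 0.129 / 0.350 × 100 = 36.7 %

36.7 %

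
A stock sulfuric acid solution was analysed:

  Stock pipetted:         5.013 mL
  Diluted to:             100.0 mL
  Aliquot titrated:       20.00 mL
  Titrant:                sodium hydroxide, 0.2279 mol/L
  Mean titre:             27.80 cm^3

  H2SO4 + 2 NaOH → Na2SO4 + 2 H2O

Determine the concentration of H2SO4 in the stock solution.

3.160 mol/L

n(NaOH) = 0.02780 × 0.2279 = 6.336 × 10^-3 mol
From the 1:2 ratio, n(H2SO4) in the aliquot = 1/2 × 6.336 × 10^-3 = 3.168 × 10^-3 mol
[H2SO4]_dilute = 3.168 × 10^-3 / 0.02000 = 0.1584 mol/L
Dilution factor = 100.0 / 5.013 = 19.95
[H2SO4]_stock = 0.1584 × 19.95 = 3.160 mol/L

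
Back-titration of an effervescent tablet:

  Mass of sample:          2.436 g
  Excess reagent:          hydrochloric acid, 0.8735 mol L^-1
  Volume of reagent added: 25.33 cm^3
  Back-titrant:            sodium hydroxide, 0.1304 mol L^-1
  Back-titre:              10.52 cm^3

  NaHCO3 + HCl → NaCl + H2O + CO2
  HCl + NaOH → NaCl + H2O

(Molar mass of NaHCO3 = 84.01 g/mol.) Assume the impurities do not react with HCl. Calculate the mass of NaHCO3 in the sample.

1.744 g

n(HCl) added = 0.02533 × 0.8735 = 0.02213 mol
n(NaOH) used in back-titration = 0.01052 × 0.1304 = 1.372 × 10^-3 mol
n(HCl) left over = 1.372 × 10^-3 mol (1:1 ratio)
n(HCl) consumed by analyte = 0.02213 − 1.372 × 10^-3 = 0.02075 mol
n(NaHCO3) = 0.02075 mol (1:1 ratio)
mass of NaHCO3 = 0.02075 × 84.01 = 1.744 g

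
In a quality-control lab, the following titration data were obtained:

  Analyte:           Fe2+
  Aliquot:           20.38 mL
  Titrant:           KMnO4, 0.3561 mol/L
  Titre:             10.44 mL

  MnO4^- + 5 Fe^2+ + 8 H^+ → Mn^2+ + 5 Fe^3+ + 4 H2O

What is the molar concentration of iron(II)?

0.9121 mol/L

n(KMnO4) = 0.01044 L × 0.3561 mol/L = 3.718 × 10^-3 mol
From the 5:1 mole ratio, n(Fe2+) = 5/1 × 3.718 × 10^-3 = 0.01859 mol
[Fe2+] = 0.01859 mol / 0.02038 L = 0.9121 mol/L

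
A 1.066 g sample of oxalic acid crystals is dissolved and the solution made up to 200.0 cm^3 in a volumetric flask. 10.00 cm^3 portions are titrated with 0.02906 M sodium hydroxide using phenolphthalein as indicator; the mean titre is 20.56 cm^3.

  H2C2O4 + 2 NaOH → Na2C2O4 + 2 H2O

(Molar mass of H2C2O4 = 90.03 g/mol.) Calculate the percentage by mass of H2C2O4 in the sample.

n(NaOH) per titration = 0.02056 × 0.02906 = 5.975 × 10^-4 mol
From the 1:2 ratio, n(H2C2O4) in each aliquot = 1/2 × 5.975 × 10^-4 = 2.987 × 10^-4 mol
n(H2C2O4) in the whole flask = 2.987 × 10^-4 × 200.0/10.00 = 5.975 × 10^-3 mol
mass of H2C2O4 = 5.975 × 10^-3 × 90.03 = 0.5379 g
% H2C2O4 = 0.5379 / 1.066 × 100 = 50.46 %

50.46 %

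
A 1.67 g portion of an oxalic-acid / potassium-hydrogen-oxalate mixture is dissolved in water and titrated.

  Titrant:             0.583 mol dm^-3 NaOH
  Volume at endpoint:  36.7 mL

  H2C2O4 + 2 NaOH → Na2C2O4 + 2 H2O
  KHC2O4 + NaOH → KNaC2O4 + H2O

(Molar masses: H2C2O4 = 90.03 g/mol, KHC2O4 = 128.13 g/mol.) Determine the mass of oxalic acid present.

n(NaOH) = 0.0367 × 0.583 = 0.0214 mol
Let x = n(H2C2O4), y = n(KHC2O4).
Titrant: 2x + 1y = 0.0214;  mass: 90.03x + 128.13y = 1.67
Solving, x = 6.45 × 10^-3 mol, y = 8.50 × 10^-3 mol
mass of H2C2O4 = 6.45 × 10^-3 × 90.03 = 0.580 g

0.580 g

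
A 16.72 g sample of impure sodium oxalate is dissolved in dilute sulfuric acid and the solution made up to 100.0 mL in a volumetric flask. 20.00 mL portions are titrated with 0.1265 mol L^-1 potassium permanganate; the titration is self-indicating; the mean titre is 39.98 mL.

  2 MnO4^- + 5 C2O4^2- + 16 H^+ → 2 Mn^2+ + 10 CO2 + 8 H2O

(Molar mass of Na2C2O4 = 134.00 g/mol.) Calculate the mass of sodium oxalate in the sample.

n(KMnO4) per titration = 0.03998 × 0.1265 = 5.057 × 10^-3 mol
From the 5:2 ratio, n(Na2C2O4) in each aliquot = 5/2 × 5.057 × 10^-3 = 0.01264 mol
n(Na2C2O4) in the whole flask = 0.01264 × 100.0/20.00 = 0.06322 mol
mass of Na2C2O4 = 0.06322 × 134.00 = 8.471 g

8.471 g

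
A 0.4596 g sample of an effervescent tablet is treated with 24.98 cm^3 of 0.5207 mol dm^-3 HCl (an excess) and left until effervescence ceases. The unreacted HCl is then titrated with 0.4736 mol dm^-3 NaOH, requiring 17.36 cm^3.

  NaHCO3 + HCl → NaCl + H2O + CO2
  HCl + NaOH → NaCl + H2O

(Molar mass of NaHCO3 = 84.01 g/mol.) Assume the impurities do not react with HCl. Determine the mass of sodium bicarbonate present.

0.4020 g

n(HCl) added = 0.02498 × 0.5207 = 0.01301 mol
n(NaOH) used in back-titration = 0.01736 × 0.4736 = 8.222 × 10^-3 mol
n(HCl) left over = 8.222 × 10^-3 mol (1:1 ratio)
n(HCl) consumed by analyte = 0.01301 − 8.222 × 10^-3 = 4.785 × 10^-3 mol
n(NaHCO3) = 4.785 × 10^-3 mol (1:1 ratio)
mass of NaHCO3 = 4.785 × 10^-3 × 84.01 = 0.4020 g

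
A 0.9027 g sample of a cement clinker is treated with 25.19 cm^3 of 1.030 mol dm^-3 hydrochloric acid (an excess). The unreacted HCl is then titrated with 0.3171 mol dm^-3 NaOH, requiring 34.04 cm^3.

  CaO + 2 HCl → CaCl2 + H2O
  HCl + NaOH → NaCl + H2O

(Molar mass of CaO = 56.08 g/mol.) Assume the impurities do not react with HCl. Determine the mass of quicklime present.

n(HCl) added = 0.02519 × 1.030 = 0.02595 mol
n(NaOH) used in back-titration = 0.03404 × 0.3171 = 0.01079 mol
n(HCl) left over = 0.01079 mol (1:1 ratio)
n(HCl) consumed by analyte = 0.02595 − 0.01079 = 0.01515 mol
From the 1:2 ratio, n(CaO) = 1/2 × 0.01515 = 7.576 × 10^-3 mol
mass of CaO = 7.576 × 10^-3 × 56.08 = 0.4249 g

0.4249 g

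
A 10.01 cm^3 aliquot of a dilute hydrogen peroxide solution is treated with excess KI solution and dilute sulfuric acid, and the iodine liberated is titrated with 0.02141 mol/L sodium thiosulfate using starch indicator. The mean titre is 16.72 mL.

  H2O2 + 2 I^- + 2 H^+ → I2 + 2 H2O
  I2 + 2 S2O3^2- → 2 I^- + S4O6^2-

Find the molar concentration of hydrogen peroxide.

n(S2O3^2-) = 0.01672 × 0.02141 = 3.580 × 10^-4 mol
n(I2) = n(S2O3^2-)/2 = 1.790 × 10^-4 mol
n(H2O2) in the aliquot = 1.790 × 10^-4 mol (1:1 ratio)
[H2O2] = 1.790 × 10^-4 / 0.01001 = 0.01788 mol/L

0.01788 mol/L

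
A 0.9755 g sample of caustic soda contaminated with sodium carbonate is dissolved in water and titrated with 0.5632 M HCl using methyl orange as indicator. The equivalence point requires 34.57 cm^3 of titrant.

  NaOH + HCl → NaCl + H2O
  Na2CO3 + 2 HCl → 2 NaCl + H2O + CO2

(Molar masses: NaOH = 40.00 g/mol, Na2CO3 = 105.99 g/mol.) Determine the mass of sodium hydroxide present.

0.1733 g

n(HCl) = 0.03457 × 0.5632 = 0.01947 mol
Let x = n(NaOH), y = n(Na2CO3).
Titrant: 1x + 2y = 0.01947;  mass: 40.00x + 105.99y = 0.9755
Solving, x = 4.333 × 10^-3 mol, y = 7.569 × 10^-3 mol
mass of NaOH = 4.333 × 10^-3 × 40.00 = 0.1733 g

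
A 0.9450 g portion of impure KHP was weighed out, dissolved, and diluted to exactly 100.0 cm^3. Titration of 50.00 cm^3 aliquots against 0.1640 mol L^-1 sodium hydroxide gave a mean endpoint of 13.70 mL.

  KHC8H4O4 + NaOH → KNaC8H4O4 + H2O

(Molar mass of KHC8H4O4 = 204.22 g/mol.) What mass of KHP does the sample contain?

n(NaOH) per titration = 0.01370 × 0.1640 = 2.247 × 10^-3 mol
n(KHC8H4O4) in each aliquot = 2.247 × 10^-3 mol (1:1 ratio)
n(KHC8H4O4) in the whole flask = 2.247 × 10^-3 × 100.0/50.00 = 4.494 × 10^-3 mol
mass of KHC8H4O4 = 4.494 × 10^-3 × 204.22 = 0.9177 g

0.9177 g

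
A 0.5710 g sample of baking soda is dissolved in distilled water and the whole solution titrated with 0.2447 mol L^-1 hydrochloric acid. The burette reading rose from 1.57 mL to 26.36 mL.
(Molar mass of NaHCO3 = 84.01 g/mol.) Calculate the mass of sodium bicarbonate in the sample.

NaHCO3 + HCl → NaCl + H2O + CO2
n(HCl) = 0.02479 L × 0.2447 mol/L = 6.066 × 10^-3 mol
n(NaHCO3) = 6.066 × 10^-3 mol (1:1 ratio)
mass of NaHCO3 = 6.066 × 10^-3 × 84.01 g/mol = 0.5096 g

0.5096 g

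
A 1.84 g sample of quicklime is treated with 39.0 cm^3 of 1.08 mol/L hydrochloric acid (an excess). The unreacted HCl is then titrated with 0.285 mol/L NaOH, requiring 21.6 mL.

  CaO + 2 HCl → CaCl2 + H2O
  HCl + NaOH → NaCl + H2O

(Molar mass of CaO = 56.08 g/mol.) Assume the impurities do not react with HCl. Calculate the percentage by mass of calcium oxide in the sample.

n(HCl) added = 0.0390 × 1.08 = 0.0421 mol
n(NaOH) used in back-titration = 0.0216 × 0.285 = 6.16 × 10^-3 mol
n(HCl) left over = 6.16 × 10^-3 mol (1:1 ratio)
n(HCl) consumed by analyte = 0.0421 − 6.16 × 10^-3 = 0.0360 mol
From the 1:2 ratio, n(CaO) = 1/2 × 0.0360 = 0.0180 mol
mass of CaO = 0.0180 × 56.08 = 1.01 g
% CaO = 1.01 / 1.84 × 100 = 54.8 %

54.8 %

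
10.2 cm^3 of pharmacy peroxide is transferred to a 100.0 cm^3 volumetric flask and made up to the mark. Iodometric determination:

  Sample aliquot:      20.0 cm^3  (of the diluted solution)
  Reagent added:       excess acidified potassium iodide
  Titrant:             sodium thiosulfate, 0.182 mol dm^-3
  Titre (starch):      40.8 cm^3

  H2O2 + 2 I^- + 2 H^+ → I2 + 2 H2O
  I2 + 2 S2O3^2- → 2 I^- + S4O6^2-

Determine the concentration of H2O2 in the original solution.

n(S2O3^2-) = 0.0408 × 0.182 = 7.43 × 10^-3 mol
n(I2) = n(S2O3^2-)/2 = 3.71 × 10^-3 mol
n(H2O2) in the aliquot = 3.71 × 10^-3 mol (1:1 ratio)
[H2O2]_dilute = 3.71 × 10^-3 / 0.0200 = 0.186 mol/L
[H2O2]_original = 0.186 × 100.0/10.2 = 1.82 mol/L

1.82 mol/L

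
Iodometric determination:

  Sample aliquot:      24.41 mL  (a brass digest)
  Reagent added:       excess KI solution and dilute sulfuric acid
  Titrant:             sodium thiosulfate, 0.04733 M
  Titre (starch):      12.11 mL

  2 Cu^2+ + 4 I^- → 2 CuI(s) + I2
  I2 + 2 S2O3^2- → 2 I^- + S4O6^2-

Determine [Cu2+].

0.02348 M

n(S2O3^2-) = 0.01211 × 0.04733 = 5.732 × 10^-4 mol
n(I2) = n(S2O3^2-)/2 = 2.866 × 10^-4 mol
From the 2:1 ratio, n(Cu2+) in the aliquot = 2/1 × 2.866 × 10^-4 = 5.732 × 10^-4 mol
[Cu2+] = 5.732 × 10^-4 / 0.02441 = 0.02348 mol/L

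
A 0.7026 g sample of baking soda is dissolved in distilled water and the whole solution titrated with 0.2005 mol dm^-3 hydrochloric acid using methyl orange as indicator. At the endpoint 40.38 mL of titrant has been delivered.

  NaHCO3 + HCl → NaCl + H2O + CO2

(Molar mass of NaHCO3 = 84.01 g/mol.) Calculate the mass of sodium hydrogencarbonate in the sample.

0.6802 g

n(HCl) = 0.04038 L × 0.2005 mol/L = 8.096 × 10^-3 mol
n(NaHCO3) = 8.096 × 10^-3 mol (1:1 ratio)
mass of NaHCO3 = 8.096 × 10^-3 × 84.01 g/mol = 0.6802 g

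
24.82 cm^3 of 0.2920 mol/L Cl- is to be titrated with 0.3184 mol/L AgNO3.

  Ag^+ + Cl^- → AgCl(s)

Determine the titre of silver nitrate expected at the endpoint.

n(Cl-) = 0.02482 L × 0.2920 mol/L = 7.247 × 10^-3 mol
n(AgNO3) = 7.247 × 10^-3 mol (1:1 stoichiometry)
V(AgNO3) = 7.247 × 10^-3 mol / 0.3184 mol/L = 0.02276 L = 22.76 mL

22.76 mL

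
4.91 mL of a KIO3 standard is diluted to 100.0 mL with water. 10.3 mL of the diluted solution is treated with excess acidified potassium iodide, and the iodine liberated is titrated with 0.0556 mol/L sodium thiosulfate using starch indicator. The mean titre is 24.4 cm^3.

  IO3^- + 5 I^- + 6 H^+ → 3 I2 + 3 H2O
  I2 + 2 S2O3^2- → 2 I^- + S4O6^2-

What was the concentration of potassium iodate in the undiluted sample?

0.447 mol/L

n(S2O3^2-) = 0.0244 × 0.0556 = 1.36 × 10^-3 mol
n(I2) = n(S2O3^2-)/2 = 6.78 × 10^-4 mol
From the 1:3 ratio, n(IO3^-) in the aliquot = 1/3 × 6.78 × 10^-4 = 2.26 × 10^-4 mol
[IO3^-]_dilute = 2.26 × 10^-4 / 0.0103 = 0.0220 mol/L
[IO3^-]_original = 0.0220 × 100.0/4.91 = 0.447 mol/L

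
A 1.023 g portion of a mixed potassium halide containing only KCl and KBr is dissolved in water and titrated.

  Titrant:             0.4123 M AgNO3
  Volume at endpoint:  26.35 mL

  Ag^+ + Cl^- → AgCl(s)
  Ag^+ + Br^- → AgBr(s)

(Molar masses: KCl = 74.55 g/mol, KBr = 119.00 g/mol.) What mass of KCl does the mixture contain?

n(AgNO3) = 0.02635 × 0.4123 = 0.01086 mol
Let x = n(KCl), y = n(KBr).
Titrant: 1x + 1y = 0.01086;  mass: 74.55x + 119.00y = 1.023
Solving, x = 6.070 × 10^-3 mol, y = 4.794 × 10^-3 mol
mass of KCl = 6.070 × 10^-3 × 74.55 = 0.4525 g

0.4525 g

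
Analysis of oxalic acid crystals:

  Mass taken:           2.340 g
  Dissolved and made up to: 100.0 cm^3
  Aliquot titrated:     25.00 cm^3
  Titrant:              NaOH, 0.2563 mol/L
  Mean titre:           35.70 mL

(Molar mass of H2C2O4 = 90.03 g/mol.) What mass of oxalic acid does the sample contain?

H2C2O4 + 2 NaOH → Na2C2O4 + 2 H2O
n(NaOH) per titration = 0.03570 × 0.2563 = 9.150 × 10^-3 mol
From the 1:2 ratio, n(H2C2O4) in each aliquot = 1/2 × 9.150 × 10^-3 = 4.575 × 10^-3 mol
n(H2C2O4) in the whole flask = 4.575 × 10^-3 × 100.0/25.00 = 0.01830 mol
mass of H2C2O4 = 0.01830 × 90.03 = 1.648 g

1.648 g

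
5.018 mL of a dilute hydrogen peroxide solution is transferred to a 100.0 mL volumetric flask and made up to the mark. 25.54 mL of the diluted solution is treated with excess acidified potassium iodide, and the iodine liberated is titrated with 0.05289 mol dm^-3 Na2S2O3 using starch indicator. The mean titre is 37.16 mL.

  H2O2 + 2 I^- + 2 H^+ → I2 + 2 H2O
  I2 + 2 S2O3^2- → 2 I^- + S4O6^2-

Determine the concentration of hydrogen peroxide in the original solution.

0.7668 mol/L

n(S2O3^2-) = 0.03716 × 0.05289 = 1.965 × 10^-3 mol
n(I2) = n(S2O3^2-)/2 = 9.827 × 10^-4 mol
n(H2O2) in the aliquot = 9.827 × 10^-4 mol (1:1 ratio)
[H2O2]_dilute = 9.827 × 10^-4 / 0.02554 = 0.03848 mol/L
[H2O2]_original = 0.03848 × 100.0/5.018 = 0.7668 mol/L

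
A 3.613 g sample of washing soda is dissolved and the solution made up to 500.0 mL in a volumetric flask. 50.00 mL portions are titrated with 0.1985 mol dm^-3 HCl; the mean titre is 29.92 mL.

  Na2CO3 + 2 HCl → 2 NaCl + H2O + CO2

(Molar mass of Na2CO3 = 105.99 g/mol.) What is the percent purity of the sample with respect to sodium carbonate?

87.11 %

n(HCl) per titration = 0.02992 × 0.1985 = 5.939 × 10^-3 mol
From the 1:2 ratio, n(Na2CO3) in each aliquot = 1/2 × 5.939 × 10^-3 = 2.970 × 10^-3 mol
n(Na2CO3) in the whole flask = 2.970 × 10^-3 × 500.0/50.00 = 0.02970 mol
mass of Na2CO3 = 0.02970 × 105.99 = 3.147 g
% Na2CO3 = 3.147 / 3.613 × 100 = 87.11 %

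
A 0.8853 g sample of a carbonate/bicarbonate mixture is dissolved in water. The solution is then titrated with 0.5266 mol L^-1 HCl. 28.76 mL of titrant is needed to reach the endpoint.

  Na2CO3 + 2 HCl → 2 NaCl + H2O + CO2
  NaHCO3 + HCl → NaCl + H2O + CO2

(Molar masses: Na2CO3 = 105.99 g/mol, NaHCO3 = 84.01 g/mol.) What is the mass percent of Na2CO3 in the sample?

n(HCl) = 0.02876 × 0.5266 = 0.01515 mol
Let x = n(Na2CO3), y = n(NaHCO3).
Titrant: 2x + 1y = 0.01515;  mass: 105.99x + 84.01y = 0.8853
Solving, x = 6.239 × 10^-3 mol, y = 2.666 × 10^-3 mol
mass of Na2CO3 = 6.239 × 10^-3 × 105.99 = 0.6613 g
% Na2CO3 = 0.6613 / 0.8853 × 100 = 74.70 %

74.70 %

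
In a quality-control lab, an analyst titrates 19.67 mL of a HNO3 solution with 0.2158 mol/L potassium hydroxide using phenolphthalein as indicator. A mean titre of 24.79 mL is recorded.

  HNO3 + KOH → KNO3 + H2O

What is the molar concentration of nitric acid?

n(KOH) = 0.02479 L × 0.2158 mol/L = 5.350 × 10^-3 mol
n(HNO3) = 5.350 × 10^-3 mol (1:1 mole ratio)
[HNO3] = 5.350 × 10^-3 mol / 0.01967 L = 0.2720 mol/L

0.2720 mol/L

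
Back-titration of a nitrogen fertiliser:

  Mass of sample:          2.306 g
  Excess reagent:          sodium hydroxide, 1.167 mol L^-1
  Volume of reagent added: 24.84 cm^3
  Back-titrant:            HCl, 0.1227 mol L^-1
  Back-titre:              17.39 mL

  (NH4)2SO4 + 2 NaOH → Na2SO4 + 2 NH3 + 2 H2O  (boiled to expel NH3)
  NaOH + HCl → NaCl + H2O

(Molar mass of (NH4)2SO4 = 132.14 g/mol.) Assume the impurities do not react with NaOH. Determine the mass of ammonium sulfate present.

n(NaOH) added = 0.02484 × 1.167 = 0.02899 mol
n(HCl) used in back-titration = 0.01739 × 0.1227 = 2.134 × 10^-3 mol
n(NaOH) left over = 2.134 × 10^-3 mol (1:1 ratio)
n(NaOH) consumed by analyte = 0.02899 − 2.134 × 10^-3 = 0.02685 mol
From the 1:2 ratio, n((NH4)2SO4) = 1/2 × 0.02685 = 0.01343 mol
mass of (NH4)2SO4 = 0.01343 × 132.14 = 1.774 g

1.774 g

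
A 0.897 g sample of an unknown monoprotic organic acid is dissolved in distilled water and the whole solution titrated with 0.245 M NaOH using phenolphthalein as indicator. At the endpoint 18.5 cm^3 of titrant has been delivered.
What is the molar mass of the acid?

n(NaOH) = 0.0185 L × 0.245 mol/L = 4.53 × 10^-3 mol
n(HA) = 4.53 × 10^-3 mol (1:1 ratio)
M = m / n = 0.897 g / 4.53 × 10^-3 mol = 198 g/mol

198 g/mol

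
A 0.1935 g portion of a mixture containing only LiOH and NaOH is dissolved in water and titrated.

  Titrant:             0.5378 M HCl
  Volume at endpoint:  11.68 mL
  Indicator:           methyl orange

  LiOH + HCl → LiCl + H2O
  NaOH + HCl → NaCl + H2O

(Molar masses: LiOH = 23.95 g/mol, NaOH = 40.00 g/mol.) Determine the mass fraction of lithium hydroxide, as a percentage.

n(HCl) = 0.01168 × 0.5378 = 6.282 × 10^-3 mol
Let x = n(LiOH), y = n(NaOH).
Titrant: 1x + 1y = 6.282 × 10^-3;  mass: 23.95x + 40.00y = 0.1935
Solving, x = 3.599 × 10^-3 mol, y = 2.683 × 10^-3 mol
mass of LiOH = 3.599 × 10^-3 × 23.95 = 0.08619 g
% LiOH = 0.08619 / 0.1935 × 100 = 44.54 %

44.54 %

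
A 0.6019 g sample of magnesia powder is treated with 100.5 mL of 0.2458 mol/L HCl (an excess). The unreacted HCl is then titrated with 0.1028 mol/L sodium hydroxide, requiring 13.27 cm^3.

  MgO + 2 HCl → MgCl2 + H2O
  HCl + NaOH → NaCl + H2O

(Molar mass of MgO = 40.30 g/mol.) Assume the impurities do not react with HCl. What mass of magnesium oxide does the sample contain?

n(HCl) added = 0.1005 × 0.2458 = 0.02470 mol
n(NaOH) used in back-titration = 0.01327 × 0.1028 = 1.364 × 10^-3 mol
n(HCl) left over = 1.364 × 10^-3 mol (1:1 ratio)
n(HCl) consumed by analyte = 0.02470 − 1.364 × 10^-3 = 0.02334 mol
From the 1:2 ratio, n(MgO) = 1/2 × 0.02334 = 0.01167 mol
mass of MgO = 0.01167 × 40.30 = 0.4703 g

0.4703 g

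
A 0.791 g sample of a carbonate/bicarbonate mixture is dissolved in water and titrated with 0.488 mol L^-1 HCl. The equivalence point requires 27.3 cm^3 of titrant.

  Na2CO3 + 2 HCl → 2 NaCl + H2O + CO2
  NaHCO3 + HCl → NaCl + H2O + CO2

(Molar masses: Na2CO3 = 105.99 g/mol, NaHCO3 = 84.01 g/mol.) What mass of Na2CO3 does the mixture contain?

n(HCl) = 0.0273 × 0.488 = 0.0133 mol
Let x = n(Na2CO3), y = n(NaHCO3).
Titrant: 2x + 1y = 0.0133;  mass: 105.99x + 84.01y = 0.791
Solving, x = 5.29 × 10^-3 mol, y = 2.74 × 10^-3 mol
mass of Na2CO3 = 5.29 × 10^-3 × 105.99 = 0.561 g

0.561 g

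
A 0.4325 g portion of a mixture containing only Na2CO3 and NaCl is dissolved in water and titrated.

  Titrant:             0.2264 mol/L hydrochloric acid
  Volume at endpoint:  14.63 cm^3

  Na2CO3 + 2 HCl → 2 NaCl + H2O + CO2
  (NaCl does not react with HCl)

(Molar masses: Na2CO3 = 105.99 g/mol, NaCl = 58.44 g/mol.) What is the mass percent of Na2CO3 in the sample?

40.59 %

n(HCl) = 0.01463 × 0.2264 = 3.312 × 10^-3 mol
Let x = n(Na2CO3), y = n(NaCl).
Titrant: 2x = 3.312 × 10^-3;  mass: 105.99x + 58.44y = 0.4325
Solving, x = 1.656 × 10^-3 mol, y = 4.397 × 10^-3 mol
mass of Na2CO3 = 1.656 × 10^-3 × 105.99 = 0.1755 g
% Na2CO3 = 0.1755 / 0.4325 × 100 = 40.59 %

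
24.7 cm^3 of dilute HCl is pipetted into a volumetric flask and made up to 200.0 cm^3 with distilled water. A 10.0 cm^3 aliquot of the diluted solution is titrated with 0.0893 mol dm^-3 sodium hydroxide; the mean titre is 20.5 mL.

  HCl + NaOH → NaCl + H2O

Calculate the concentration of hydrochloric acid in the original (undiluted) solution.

n(NaOH) = 0.0205 × 0.0893 = 1.83 × 10^-3 mol
n(HCl) in the aliquot = 1.83 × 10^-3 mol (1:1 ratio)
[HCl]_dilute = 1.83 × 10^-3 / 0.0100 = 0.183 mol/L
Dilution factor = 200.0 / 24.7 = 8.097
[HCl]_stock = 0.183 × 8.097 = 1.48 mol/L

1.48 mol/L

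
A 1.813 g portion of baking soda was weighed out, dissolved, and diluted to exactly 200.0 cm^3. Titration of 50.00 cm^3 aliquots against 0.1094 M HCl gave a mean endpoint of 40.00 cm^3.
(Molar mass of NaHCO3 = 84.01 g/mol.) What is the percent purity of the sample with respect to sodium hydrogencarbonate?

NaHCO3 + HCl → NaCl + H2O + CO2
n(HCl) per titration = 0.04000 × 0.1094 = 4.376 × 10^-3 mol
n(NaHCO3) in each aliquot = 4.376 × 10^-3 mol (1:1 ratio)
n(NaHCO3) in the whole flask = 4.376 × 10^-3 × 200.0/50.00 = 0.01750 mol
mass of NaHCO3 = 0.01750 × 84.01 = 1.471 g
% NaHCO3 = 1.471 / 1.813 × 100 = 81.11 %

81.11 %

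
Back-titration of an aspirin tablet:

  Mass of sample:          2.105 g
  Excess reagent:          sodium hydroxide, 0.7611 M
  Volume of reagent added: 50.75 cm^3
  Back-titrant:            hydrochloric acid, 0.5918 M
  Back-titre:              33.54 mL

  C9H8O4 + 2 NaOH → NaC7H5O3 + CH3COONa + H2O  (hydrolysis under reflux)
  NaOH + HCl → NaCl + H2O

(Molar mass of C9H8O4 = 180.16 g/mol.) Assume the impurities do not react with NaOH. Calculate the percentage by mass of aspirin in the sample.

n(NaOH) added = 0.05075 × 0.7611 = 0.03863 mol
n(HCl) used in back-titration = 0.03354 × 0.5918 = 0.01985 mol
n(NaOH) left over = 0.01985 mol (1:1 ratio)
n(NaOH) consumed by analyte = 0.03863 − 0.01985 = 0.01878 mol
From the 1:2 ratio, n(C9H8O4) = 1/2 × 0.01878 = 9.388 × 10^-3 mol
mass of C9H8O4 = 9.388 × 10^-3 × 180.16 = 1.691 g
% C9H8O4 = 1.691 / 2.105 × 100 = 80.35 %

80.35 %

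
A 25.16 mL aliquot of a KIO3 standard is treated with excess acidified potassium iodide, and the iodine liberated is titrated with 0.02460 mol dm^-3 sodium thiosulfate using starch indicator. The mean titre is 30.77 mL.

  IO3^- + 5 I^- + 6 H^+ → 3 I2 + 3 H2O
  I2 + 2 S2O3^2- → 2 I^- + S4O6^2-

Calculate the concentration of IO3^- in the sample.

n(S2O3^2-) = 0.03077 × 0.02460 = 7.569 × 10^-4 mol
n(I2) = n(S2O3^2-)/2 = 3.785 × 10^-4 mol
From the 1:3 ratio, n(IO3^-) in the aliquot = 1/3 × 3.785 × 10^-4 = 1.262 × 10^-4 mol
[IO3^-] = 1.262 × 10^-4 / 0.02516 = 0.005014 mol/L

0.005014 mol/L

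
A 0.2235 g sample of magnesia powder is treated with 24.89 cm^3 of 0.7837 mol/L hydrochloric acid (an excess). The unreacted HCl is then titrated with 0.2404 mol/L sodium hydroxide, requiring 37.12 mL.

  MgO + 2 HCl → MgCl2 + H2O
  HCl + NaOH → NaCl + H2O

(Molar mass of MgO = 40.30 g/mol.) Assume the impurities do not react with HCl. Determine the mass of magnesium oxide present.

0.2132 g

n(HCl) added = 0.02489 × 0.7837 = 0.01951 mol
n(NaOH) used in back-titration = 0.03712 × 0.2404 = 8.924 × 10^-3 mol
n(HCl) left over = 8.924 × 10^-3 mol (1:1 ratio)
n(HCl) consumed by analyte = 0.01951 − 8.924 × 10^-3 = 0.01058 mol
From the 1:2 ratio, n(MgO) = 1/2 × 0.01058 = 5.291 × 10^-3 mol
mass of MgO = 5.291 × 10^-3 × 40.30 = 0.2132 g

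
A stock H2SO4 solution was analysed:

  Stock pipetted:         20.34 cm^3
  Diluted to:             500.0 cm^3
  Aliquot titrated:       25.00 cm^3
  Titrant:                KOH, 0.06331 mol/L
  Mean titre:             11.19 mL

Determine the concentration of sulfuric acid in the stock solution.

0.3483 mol/L

H2SO4 + 2 KOH → K2SO4 + 2 H2O
n(KOH) = 0.01119 × 0.06331 = 7.084 × 10^-4 mol
From the 1:2 ratio, n(H2SO4) in the aliquot = 1/2 × 7.084 × 10^-4 = 3.542 × 10^-4 mol
[H2SO4]_dilute = 3.542 × 10^-4 / 0.02500 = 0.01417 mol/L
Dilution factor = 500.0 / 20.34 = 24.58
[H2SO4]_stock = 0.01417 × 24.58 = 0.3483 mol/L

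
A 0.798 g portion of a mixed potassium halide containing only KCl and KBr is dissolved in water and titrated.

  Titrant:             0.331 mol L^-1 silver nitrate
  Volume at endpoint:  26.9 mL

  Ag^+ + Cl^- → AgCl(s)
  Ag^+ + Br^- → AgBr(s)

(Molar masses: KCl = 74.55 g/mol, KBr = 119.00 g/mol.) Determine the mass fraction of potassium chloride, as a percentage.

55.0 %

n(AgNO3) = 0.0269 × 0.331 = 8.90 × 10^-3 mol
Let x = n(KCl), y = n(KBr).
Titrant: 1x + 1y = 8.90 × 10^-3;  mass: 74.55x + 119.00y = 0.798
Solving, x = 5.88 × 10^-3 mol, y = 3.02 × 10^-3 mol
mass of KCl = 5.88 × 10^-3 × 74.55 = 0.439 g
% KCl = 0.439 / 0.798 × 100 = 55.0 %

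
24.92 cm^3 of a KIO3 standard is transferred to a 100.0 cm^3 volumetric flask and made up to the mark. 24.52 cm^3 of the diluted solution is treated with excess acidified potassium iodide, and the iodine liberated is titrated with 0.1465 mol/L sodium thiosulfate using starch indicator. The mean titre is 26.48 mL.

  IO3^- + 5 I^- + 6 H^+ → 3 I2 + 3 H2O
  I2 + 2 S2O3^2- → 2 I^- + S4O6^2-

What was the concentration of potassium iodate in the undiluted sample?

0.1058 mol/L

n(S2O3^2-) = 0.02648 × 0.1465 = 3.879 × 10^-3 mol
n(I2) = n(S2O3^2-)/2 = 1.940 × 10^-3 mol
From the 1:3 ratio, n(IO3^-) in the aliquot = 1/3 × 1.940 × 10^-3 = 6.466 × 10^-4 mol
[IO3^-]_dilute = 6.466 × 10^-4 / 0.02452 = 0.02637 mol/L
[IO3^-]_original = 0.02637 × 100.0/24.92 = 0.1058 mol/L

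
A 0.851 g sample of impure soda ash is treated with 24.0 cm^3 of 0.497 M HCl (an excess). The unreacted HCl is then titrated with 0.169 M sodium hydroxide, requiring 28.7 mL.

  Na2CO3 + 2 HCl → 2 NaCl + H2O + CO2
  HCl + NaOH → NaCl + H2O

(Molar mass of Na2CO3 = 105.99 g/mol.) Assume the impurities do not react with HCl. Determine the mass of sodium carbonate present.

n(HCl) added = 0.0240 × 0.497 = 0.0119 mol
n(NaOH) used in back-titration = 0.0287 × 0.169 = 4.85 × 10^-3 mol
n(HCl) left over = 4.85 × 10^-3 mol (1:1 ratio)
n(HCl) consumed by analyte = 0.0119 − 4.85 × 10^-3 = 7.08 × 10^-3 mol
From the 1:2 ratio, n(Na2CO3) = 1/2 × 7.08 × 10^-3 = 3.54 × 10^-3 mol
mass of Na2CO3 = 3.54 × 10^-3 × 105.99 = 0.375 g

0.375 g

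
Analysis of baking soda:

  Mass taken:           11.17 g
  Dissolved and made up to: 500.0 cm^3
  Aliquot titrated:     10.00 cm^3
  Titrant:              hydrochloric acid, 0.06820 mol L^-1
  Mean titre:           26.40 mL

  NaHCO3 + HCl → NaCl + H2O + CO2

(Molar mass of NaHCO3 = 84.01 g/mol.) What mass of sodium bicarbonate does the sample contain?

7.563 g

n(HCl) per titration = 0.02640 × 0.06820 = 1.800 × 10^-3 mol
n(NaHCO3) in each aliquot = 1.800 × 10^-3 mol (1:1 ratio)
n(NaHCO3) in the whole flask = 1.800 × 10^-3 × 500.0/10.00 = 0.09002 mol
mass of NaHCO3 = 0.09002 × 84.01 = 7.563 g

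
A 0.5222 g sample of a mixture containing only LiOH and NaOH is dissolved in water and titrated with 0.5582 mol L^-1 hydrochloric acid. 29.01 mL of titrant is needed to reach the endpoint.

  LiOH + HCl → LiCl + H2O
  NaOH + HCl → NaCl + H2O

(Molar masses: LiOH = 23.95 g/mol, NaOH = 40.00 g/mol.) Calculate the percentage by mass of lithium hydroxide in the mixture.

35.87 %

n(HCl) = 0.02901 × 0.5582 = 0.01619 mol
Let x = n(LiOH), y = n(NaOH).
Titrant: 1x + 1y = 0.01619;  mass: 23.95x + 40.00y = 0.5222
Solving, x = 7.822 × 10^-3 mol, y = 8.372 × 10^-3 mol
mass of LiOH = 7.822 × 10^-3 × 23.95 = 0.1873 g
% LiOH = 0.1873 / 0.5222 × 100 = 35.87 %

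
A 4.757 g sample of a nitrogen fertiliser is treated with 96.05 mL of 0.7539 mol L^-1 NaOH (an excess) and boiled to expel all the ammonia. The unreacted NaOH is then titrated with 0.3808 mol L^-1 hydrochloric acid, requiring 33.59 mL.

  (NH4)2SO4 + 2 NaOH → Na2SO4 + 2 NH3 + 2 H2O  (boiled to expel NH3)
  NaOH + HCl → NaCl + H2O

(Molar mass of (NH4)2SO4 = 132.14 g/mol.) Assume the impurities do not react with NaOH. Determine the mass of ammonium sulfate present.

n(NaOH) added = 0.09605 × 0.7539 = 0.07241 mol
n(HCl) used in back-titration = 0.03359 × 0.3808 = 0.01279 mol
n(NaOH) left over = 0.01279 mol (1:1 ratio)
n(NaOH) consumed by analyte = 0.07241 − 0.01279 = 0.05962 mol
From the 1:2 ratio, n((NH4)2SO4) = 1/2 × 0.05962 = 0.02981 mol
mass of (NH4)2SO4 = 0.02981 × 132.14 = 3.939 g

3.939 g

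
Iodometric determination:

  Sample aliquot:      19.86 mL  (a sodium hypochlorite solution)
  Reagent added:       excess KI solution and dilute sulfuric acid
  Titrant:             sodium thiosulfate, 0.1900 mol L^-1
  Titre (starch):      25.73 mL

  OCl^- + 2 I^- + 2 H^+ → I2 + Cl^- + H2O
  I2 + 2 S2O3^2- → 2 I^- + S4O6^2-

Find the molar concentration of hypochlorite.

0.1231 mol/L

n(S2O3^2-) = 0.02573 × 0.1900 = 4.889 × 10^-3 mol
n(I2) = n(S2O3^2-)/2 = 2.444 × 10^-3 mol
n(OCl^-) in the aliquot = 2.444 × 10^-3 mol (1:1 ratio)
[OCl^-] = 2.444 × 10^-3 / 0.01986 = 0.1231 mol/L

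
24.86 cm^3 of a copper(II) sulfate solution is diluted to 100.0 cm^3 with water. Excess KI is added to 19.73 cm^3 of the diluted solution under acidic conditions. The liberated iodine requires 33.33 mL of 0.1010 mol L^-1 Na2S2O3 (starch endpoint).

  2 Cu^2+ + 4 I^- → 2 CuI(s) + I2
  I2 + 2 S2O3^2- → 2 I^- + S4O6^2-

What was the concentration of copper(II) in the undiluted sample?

n(S2O3^2-) = 0.03333 × 0.1010 = 3.366 × 10^-3 mol
n(I2) = n(S2O3^2-)/2 = 1.683 × 10^-3 mol
From the 2:1 ratio, n(Cu2+) in the aliquot = 2/1 × 1.683 × 10^-3 = 3.366 × 10^-3 mol
[Cu2+]_dilute = 3.366 × 10^-3 / 0.01973 = 0.1706 mol/L
[Cu2+]_original = 0.1706 × 100.0/24.86 = 0.6863 mol/L

0.6863 mol/L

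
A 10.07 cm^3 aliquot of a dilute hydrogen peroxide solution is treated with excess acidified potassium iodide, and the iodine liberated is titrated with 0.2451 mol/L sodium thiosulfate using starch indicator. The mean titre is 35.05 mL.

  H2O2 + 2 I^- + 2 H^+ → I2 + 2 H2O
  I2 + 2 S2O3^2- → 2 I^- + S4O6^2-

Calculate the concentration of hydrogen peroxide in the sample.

0.4266 mol/L

n(S2O3^2-) = 0.03505 × 0.2451 = 8.591 × 10^-3 mol
n(I2) = n(S2O3^2-)/2 = 4.295 × 10^-3 mol
n(H2O2) in the aliquot = 4.295 × 10^-3 mol (1:1 ratio)
[H2O2] = 4.295 × 10^-3 / 0.01007 = 0.4266 mol/L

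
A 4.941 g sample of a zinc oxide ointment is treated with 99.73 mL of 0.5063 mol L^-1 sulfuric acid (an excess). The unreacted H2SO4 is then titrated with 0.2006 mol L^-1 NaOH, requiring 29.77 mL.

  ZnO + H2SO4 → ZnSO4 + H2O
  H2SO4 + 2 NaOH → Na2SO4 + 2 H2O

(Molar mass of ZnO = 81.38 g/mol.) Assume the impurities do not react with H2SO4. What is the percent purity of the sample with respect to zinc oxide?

n(H2SO4) added = 0.09973 × 0.5063 = 0.05049 mol
n(NaOH) used in back-titration = 0.02977 × 0.2006 = 5.972 × 10^-3 mol
From the 1:2 ratio, n(H2SO4) left over = 1/2 × 5.972 × 10^-3 = 2.986 × 10^-3 mol
n(H2SO4) consumed by analyte = 0.05049 − 2.986 × 10^-3 = 0.04751 mol
n(ZnO) = 0.04751 mol (1:1 ratio)
mass of ZnO = 0.04751 × 81.38 = 3.866 g
% ZnO = 3.866 / 4.941 × 100 = 78.25 %

78.25 %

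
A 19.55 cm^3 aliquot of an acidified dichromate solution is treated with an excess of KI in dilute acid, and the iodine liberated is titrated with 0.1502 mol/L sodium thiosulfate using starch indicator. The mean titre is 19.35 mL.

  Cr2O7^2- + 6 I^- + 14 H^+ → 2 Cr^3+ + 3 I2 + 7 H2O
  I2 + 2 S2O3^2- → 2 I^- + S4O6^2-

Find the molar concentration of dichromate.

n(S2O3^2-) = 0.01935 × 0.1502 = 2.906 × 10^-3 mol
n(I2) = n(S2O3^2-)/2 = 1.453 × 10^-3 mol
From the 1:3 ratio, n(Cr2O7^2-) in the aliquot = 1/3 × 1.453 × 10^-3 = 4.844 × 10^-4 mol
[Cr2O7^2-] = 4.844 × 10^-4 / 0.01955 = 0.02478 mol/L

0.02478 mol/L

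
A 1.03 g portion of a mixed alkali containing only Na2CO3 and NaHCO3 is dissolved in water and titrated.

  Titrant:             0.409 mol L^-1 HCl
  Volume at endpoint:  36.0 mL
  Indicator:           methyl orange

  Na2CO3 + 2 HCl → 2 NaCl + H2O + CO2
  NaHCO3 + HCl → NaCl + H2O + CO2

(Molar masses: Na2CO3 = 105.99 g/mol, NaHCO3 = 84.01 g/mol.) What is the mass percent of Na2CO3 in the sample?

n(HCl) = 0.0360 × 0.409 = 0.0147 mol
Let x = n(Na2CO3), y = n(NaHCO3).
Titrant: 2x + 1y = 0.0147;  mass: 105.99x + 84.01y = 1.03
Solving, x = 3.34 × 10^-3 mol, y = 8.05 × 10^-3 mol
mass of Na2CO3 = 3.34 × 10^-3 × 105.99 = 0.354 g
% Na2CO3 = 0.354 / 1.03 × 100 = 34.3 %

34.3 %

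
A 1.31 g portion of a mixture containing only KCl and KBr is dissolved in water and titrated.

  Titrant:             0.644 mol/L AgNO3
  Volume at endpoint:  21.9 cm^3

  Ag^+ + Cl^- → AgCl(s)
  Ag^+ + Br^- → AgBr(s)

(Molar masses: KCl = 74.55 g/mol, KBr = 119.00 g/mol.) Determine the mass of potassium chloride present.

n(AgNO3) = 0.0219 × 0.644 = 0.0141 mol
Let x = n(KCl), y = n(KBr).
Titrant: 1x + 1y = 0.0141;  mass: 74.55x + 119.00y = 1.31
Solving, x = 8.29 × 10^-3 mol, y = 5.82 × 10^-3 mol
mass of KCl = 8.29 × 10^-3 × 74.55 = 0.618 g

0.618 g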